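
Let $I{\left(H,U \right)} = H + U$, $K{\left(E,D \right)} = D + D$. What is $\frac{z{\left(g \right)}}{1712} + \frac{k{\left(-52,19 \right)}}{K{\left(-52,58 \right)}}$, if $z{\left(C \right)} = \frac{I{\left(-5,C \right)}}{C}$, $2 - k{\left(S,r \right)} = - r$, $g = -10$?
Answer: $\frac{18063}{99296} \approx 0.18191$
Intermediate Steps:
$K{\left(E,D \right)} = 2 D$
$k{\left(S,r \right)} = 2 + r$ ($k{\left(S,r \right)} = 2 - - r = 2 + r$)
$z{\left(C \right)} = \frac{-5 + C}{C}$
$\frac{z{\left(g \right)}}{1712} + \frac{k{\left(-52,19 \right)}}{K{\left(-52,58 \right)}} = \frac{\frac{1}{-10} \left(-5 - 10\right)}{1712} + \frac{2 + 19}{2 \cdot 58} = \left(- \frac{1}{10}\right) \left(-15\right) \frac{1}{1712} + \frac{21}{116} = \frac{3}{2} \cdot \frac{1}{1712} + 21 \cdot \frac{1}{116} = \frac{3}{3424} + \frac{21}{116} = \frac{18063}{99296}$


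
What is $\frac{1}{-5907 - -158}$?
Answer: $- \frac{1}{5749} \approx -0.00017394$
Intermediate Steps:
$\frac{1}{-5907 - -158} = \frac{1}{-5907 + \left(180 - 22\right)} = \frac{1}{-5907 + 158} = \frac{1}{-5749} = - \frac{1}{5749}$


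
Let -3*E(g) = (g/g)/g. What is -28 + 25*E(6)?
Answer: -529/18 ≈ -29.389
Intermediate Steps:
E(g) = -1/(3*g) (E(g) = -g/g/(3*g) = -1/(3*g))
-28 + 25*E(6) = -28 + 25*(-1/3/6) = -28 + 25*(-1/3*1/6) = -28 + 25*(-1/18) = -28 - 25/18 = -529/18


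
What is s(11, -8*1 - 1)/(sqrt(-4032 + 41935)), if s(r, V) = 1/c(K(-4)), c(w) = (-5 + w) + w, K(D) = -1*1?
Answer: -sqrt(37903)/265321 ≈ -0.00073378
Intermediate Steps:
K(D) = -1
c(w) = -5 + 2*w
s(r, V) = -1/7 (s(r, V) = 1/(-5 + 2*(-1)) = 1/(-5 - 2) = 1/(-7) = -1/7)
s(11, -8*1 - 1)/(sqrt(-4032 + 41935)) = -1/(7*sqrt(-4032 + 41935)) = -sqrt(37903)/37903/7 = -sqrt(37903)/265321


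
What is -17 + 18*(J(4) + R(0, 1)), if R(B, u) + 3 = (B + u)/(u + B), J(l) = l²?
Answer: 235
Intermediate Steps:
R(B, u) = -2 (R(B, u) = -3 + (B + u)/(u + B) = -3 + (B + u)/(B + u) = -3 + 1 = -2)
-17 + 18*(J(4) + R(0, 1)) = -17 + 18*(4² - 2) = -17 + 18*(16 - 2) = -17 + 18*14 = -17 + 252 = 235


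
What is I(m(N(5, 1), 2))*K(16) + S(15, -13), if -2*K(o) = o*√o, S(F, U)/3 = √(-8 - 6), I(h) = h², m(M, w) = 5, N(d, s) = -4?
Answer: -800 + 3*I*√14 ≈ -800.0 + 11.225*I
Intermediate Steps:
S(F, U) = 3*I*√14 (S(F, U) = 3*√(-8 - 6) = 3*√(-14) = 3*(I*√14) = 3*I*√14)
K(o) = -o^(3/2)/2 (K(o) = -o*√o/2 = -o^(3/2)/2)
I(m(N(5, 1), 2))*K(16) + S(15, -13) = 5²*(-16^(3/2)/2) + 3*I*√14 = 25*(-½*64) + 3*I*√14 = 25*(-32) + 3*I*√14 = -800 + 3*I*√14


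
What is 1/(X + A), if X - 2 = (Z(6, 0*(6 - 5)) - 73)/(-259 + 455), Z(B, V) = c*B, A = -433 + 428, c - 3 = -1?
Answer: -196/649 ≈ -0.30200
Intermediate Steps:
c = 2 (c = 3 - 1 = 2)
A = -5
Z(B, V) = 2*B
X = 331/196 (X = 2 + (2*6 - 73)/(-259 + 455) = 2 + (12 - 73)/196 = 2 - 61*1/196 = 2 - 61/196 = 331/196 ≈ 1.6888)
1/(X + A) = 1/(331/196 - 5) = 1/(-649/196) = -196/649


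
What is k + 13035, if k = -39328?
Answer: -26293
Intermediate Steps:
k + 13035 = -39328 + 13035 = -26293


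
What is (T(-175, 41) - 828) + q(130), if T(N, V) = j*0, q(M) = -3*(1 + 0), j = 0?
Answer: -831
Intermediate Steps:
q(M) = -3 (q(M) = -3*1 = -3)
T(N, V) = 0 (T(N, V) = 0*0 = 0)
(T(-175, 41) - 828) + q(130) = (0 - 828) - 3 = -828 - 3 = -831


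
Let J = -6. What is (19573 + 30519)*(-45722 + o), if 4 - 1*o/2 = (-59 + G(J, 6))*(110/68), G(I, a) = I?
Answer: -38749317796/17 ≈ -2.2794e+9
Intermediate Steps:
o = 3711/17 (o = 8 - 2*(-59 - 6)*110/68 = 8 - (-130)*110*(1/68) = 8 - (-130)*55/34 = 8 - 2*(-3575/34) = 8 + 3575/17 = 3711/17 ≈ 218.29)
(19573 + 30519)*(-45722 + o) = (19573 + 30519)*(-45722 + 3711/17) = 50092*(-773563/17) = -38749317796/17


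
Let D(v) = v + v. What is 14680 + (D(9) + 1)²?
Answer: 15041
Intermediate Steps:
D(v) = 2*v
14680 + (D(9) + 1)² = 14680 + (2*9 + 1)² = 14680 + (18 + 1)² = 14680 + 19² = 14680 + 361 = 15041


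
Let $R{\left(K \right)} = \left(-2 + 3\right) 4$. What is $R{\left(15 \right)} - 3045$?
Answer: $-3041$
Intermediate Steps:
$R{\left(K \right)} = 4$ ($R{\left(K \right)} = 1 \cdot 4 = 4$)
$R{\left(15 \right)} - 3045 = 4 - 3045 = -3041$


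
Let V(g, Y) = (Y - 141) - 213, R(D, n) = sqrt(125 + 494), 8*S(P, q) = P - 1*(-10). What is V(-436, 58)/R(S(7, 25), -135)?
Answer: -296*sqrt(619)/619 ≈ -11.897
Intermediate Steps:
S(P, q) = 5/4 + P/8 (S(P, q) = (P - 1*(-10))/8 = (P + 10)/8 = (10 + P)/8 = 5/4 + P/8)
R(D, n) = sqrt(619)
V(g, Y) = -354 + Y (V(g, Y) = (-141 + Y) - 213 = -354 + Y)
V(-436, 58)/R(S(7, 25), -135) = (-354 + 58)/(sqrt(619)) = -296*sqrt(619)/619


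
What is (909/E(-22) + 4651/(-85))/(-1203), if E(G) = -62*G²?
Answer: 139644473/3068468040 ≈ 0.045510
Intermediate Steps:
(909/E(-22) + 4651/(-85))/(-1203) = (909/((-62*(-22)²)) + 4651/(-85))/(-1203) = (909/((-62*484)) + 4651*(-1/85))*(-1/1203) = (909/(-30008) - 4651/85)*(-1/1203) = (909*(-1/30008) - 4651/85)*(-1/1203) = (-909/30008 - 4651/85)*(-1/1203) = -139644473/2550680*(-1/1203) = 139644473/3068468040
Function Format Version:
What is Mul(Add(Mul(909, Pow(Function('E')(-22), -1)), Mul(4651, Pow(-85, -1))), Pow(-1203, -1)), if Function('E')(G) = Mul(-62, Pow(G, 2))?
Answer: Rational(139644473, 3068468040) ≈ 0.045510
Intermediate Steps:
Mul(Add(Mul(909, Pow(Function('E')(-22), -1)), Mul(4651, Pow(-85, -1))), Pow(-1203, -1)) = Mul(Add(Mul(909, Pow(Mul(-62, Pow(-22, 2)), -1)), Mul(4651, Pow(-85, -1))), Pow(-1203, -1)) = Mul(Add(Mul(909, Pow(Mul(-62, 484), -1)), Mul(4651, Rational(-1, 85))), Rational(-1, 1203)) = Mul(Add(Mul(909, Pow(-30008, -1)), Rational(-4651, 85)), Rational(-1, 1203)) = Mul(Add(Mul(909, Rational(-1, 30008)), Rational(-4651, 85)), Rational(-1, 1203)) = Mul(Add(Rational(-909, 30008), Rational(-4651, 85)), Rational(-1, 1203)) = Mul(Rational(-139644473, 2550680), Rational(-1, 1203)) = Rational(139644473, 3068468040)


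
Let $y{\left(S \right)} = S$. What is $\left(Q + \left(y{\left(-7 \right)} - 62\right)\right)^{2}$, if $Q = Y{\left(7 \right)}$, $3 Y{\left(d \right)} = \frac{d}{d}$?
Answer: $\frac{42436}{9} \approx 4715.1$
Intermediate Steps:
$Y{\left(d \right)} = \frac{1}{3}$ ($Y{\left(d \right)} = \frac{d \frac{1}{d}}{3} = \frac{1}{3} \cdot 1 = \frac{1}{3}$)
$Q = \frac{1}{3} \approx 0.33333$
$\left(Q + \left(y{\left(-7 \right)} - 62\right)\right)^{2} = \left(\frac{1}{3} - 69\right)^{2} = \left(- \frac{206}{3}\right)^{2} = \frac{42436}{9}$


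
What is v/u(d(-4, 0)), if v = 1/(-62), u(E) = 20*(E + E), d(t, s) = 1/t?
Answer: 1/620 ≈ 0.0016129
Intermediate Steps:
u(E) = 40*E (u(E) = 20*(2*E) = 40*E)
v = -1/62 ≈ -0.016129
v/u(d(-4, 0)) = -1/(62*(40/(-4))) = -1/(62*(40*(-¼))) = -1/62/(-10) = -1/62*(-⅒) = 1/620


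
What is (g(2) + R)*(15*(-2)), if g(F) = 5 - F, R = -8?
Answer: 150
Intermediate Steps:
(g(2) + R)*(15*(-2)) = ((5 - 1*2) - 8)*(15*(-2)) = ((5 - 2) - 8)*(-30) = (3 - 8)*(-30) = -5*(-30) = 150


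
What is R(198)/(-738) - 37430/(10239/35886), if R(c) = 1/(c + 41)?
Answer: -78972863949533/601991766 ≈ -1.3119e+5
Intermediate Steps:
R(c) = 1/(41 + c)
R(198)/(-738) - 37430/(10239/35886) = 1/((41 + 198)*(-738)) - 37430/(10239/35886) = -1/738/239 - 37430/(10239*(1/35886)) = (1/239)*(-1/738) - 37430/3413/11962 = -1/176382 - 37430*11962/3413 = -1/176382 - 447737660/3413 = -78972863949533/601991766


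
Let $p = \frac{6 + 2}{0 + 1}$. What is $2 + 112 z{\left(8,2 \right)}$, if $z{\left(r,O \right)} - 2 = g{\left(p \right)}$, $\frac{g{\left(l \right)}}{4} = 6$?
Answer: $2914$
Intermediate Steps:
$p = 8$ ($p = \frac{8}{1} = 8 \cdot 1 = 8$)
$g{\left(l \right)} = 24$ ($g{\left(l \right)} = 4 \cdot 6 = 24$)
$z{\left(r,O \right)} = 26$ ($z{\left(r,O \right)} = 2 + 24 = 26$)
$2 + 112 z{\left(8,2 \right)} = 2 + 112 \cdot 26 = 2 + 2912 = 2914$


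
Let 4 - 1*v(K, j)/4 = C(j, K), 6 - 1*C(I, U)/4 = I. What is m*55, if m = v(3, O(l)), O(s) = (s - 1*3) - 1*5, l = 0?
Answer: -11440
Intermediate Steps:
C(I, U) = 24 - 4*I
O(s) = -8 + s (O(s) = (s - 3) - 5 = (-3 + s) - 5 = -8 + s)
v(K, j) = -80 + 16*j (v(K, j) = 16 - 4*(24 - 4*j) = 16 + (-96 + 16*j) = -80 + 16*j)
m = -208 (m = -80 + 16*(-8 + 0) = -80 + 16*(-8) = -80 - 128 = -208)
m*55 = -208*55 = -11440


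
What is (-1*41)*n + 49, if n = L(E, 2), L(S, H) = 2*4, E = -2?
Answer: -279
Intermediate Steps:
L(S, H) = 8
n = 8
(-1*41)*n + 49 = -1*41*8 + 49 = -41*8 + 49 = -328 + 49 = -279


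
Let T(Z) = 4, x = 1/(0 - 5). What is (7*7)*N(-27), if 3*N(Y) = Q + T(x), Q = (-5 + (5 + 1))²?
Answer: 245/3 ≈ 81.667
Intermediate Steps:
x = -⅕ (x = 1/(-5) = -⅕ ≈ -0.20000)
Q = 1 (Q = (-5 + 6)² = 1² = 1)
N(Y) = 5/3 (N(Y) = (1 + 4)/3 = (⅓)*5 = 5/3)
(7*7)*N(-27) = (7*7)*(5/3) = 49*(5/3) = 245/3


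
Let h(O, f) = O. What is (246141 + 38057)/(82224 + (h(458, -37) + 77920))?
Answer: 142099/80301 ≈ 1.7696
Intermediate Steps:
(246141 + 38057)/(82224 + (h(458, -37) + 77920)) = (246141 + 38057)/(82224 + (458 + 77920)) = 284198/(82224 + 78378) = 284198/160602 = 284198*(1/160602) = 142099/80301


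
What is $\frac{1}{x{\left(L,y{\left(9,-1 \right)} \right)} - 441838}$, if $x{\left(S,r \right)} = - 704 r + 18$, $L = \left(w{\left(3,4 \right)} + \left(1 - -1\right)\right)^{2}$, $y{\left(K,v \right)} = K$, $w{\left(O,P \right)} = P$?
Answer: $- \frac{1}{448156} \approx -2.2314 \cdot 10^{-6}$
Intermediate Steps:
$L = 36$ ($L = \left(4 + \left(1 - -1\right)\right)^{2} = \left(4 + \left(1 + 1\right)\right)^{2} = \left(4 + 2\right)^{2} = 6^{2} = 36$)
$x{\left(S,r \right)} = 18 - 704 r$
$\frac{1}{x{\left(L,y{\left(9,-1 \right)} \right)} - 441838} = \frac{1}{\left(18 - 6336\right) - 441838} = \frac{1}{-6318 - 441838} = \frac{1}{-448156} = - \frac{1}{448156}$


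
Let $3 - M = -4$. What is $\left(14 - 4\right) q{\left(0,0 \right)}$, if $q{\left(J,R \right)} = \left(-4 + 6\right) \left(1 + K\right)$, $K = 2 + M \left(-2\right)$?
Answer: $-220$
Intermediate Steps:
$M = 7$ ($M = 3 - -4 = 3 + 4 = 7$)
$K = -12$ ($K = 2 + 7 \left(-2\right) = 2 - 14 = -12$)
$q{\left(J,R \right)} = -22$ ($q{\left(J,R \right)} = \left(-4 + 6\right) \left(1 - 12\right) = 2 \left(-11\right) = -22$)
$\left(14 - 4\right) q{\left(0,0 \right)} = \left(14 - 4\right) \left(-22\right) = 10 \left(-22\right) = -220$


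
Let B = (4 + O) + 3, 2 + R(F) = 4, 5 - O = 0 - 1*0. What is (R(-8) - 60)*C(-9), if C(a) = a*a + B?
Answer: -5394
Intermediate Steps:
O = 5 (O = 5 - (0 - 1*0) = 5 - (0 + 0) = 5 - 1*0 = 5 + 0 = 5)
R(F) = 2 (R(F) = -2 + 4 = 2)
B = 12 (B = (4 + 5) + 3 = 9 + 3 = 12)
C(a) = 12 + a² (C(a) = a*a + 12 = a² + 12 = 12 + a²)
(R(-8) - 60)*C(-9) = (2 - 60)*(12 + (-9)²) = -58*(12 + 81) = -58*93 = -5394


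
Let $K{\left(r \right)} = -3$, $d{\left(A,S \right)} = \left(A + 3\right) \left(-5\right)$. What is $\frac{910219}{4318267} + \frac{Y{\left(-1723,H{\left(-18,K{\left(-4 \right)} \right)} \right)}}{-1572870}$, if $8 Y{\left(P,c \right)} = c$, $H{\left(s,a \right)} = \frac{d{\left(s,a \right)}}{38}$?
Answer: $\frac{29014876554873}{137652671690144} \approx 0.21078$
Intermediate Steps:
$d{\left(A,S \right)} = -15 - 5 A$ ($d{\left(A,S \right)} = \left(3 + A\right) \left(-5\right) = -15 - 5 A$)
$H{\left(s,a \right)} = - \frac{15}{38} - \frac{5 s}{38}$ ($H{\left(s,a \right)} = \frac{-15 - 5 s}{38} = \left(-15 - 5 s\right) \frac{1}{38} = - \frac{15}{38} - \frac{5 s}{38}$)
$Y{\left(P,c \right)} = \frac{c}{8}$
$\frac{910219}{4318267} + \frac{Y{\left(-1723,H{\left(-18,K{\left(-4 \right)} \right)} \right)}}{-1572870} = \frac{910219}{4318267} + \frac{\frac{1}{8} \left(- \frac{15}{38} - - \frac{45}{19}\right)}{-1572870} = 910219 \cdot \frac{1}{4318267} + \frac{- \frac{15}{38} + \frac{45}{19}}{8} \left(- \frac{1}{1572870}\right) = \frac{910219}{4318267} + \frac{1}{8} \cdot \frac{75}{38} \left(- \frac{1}{1572870}\right) = \frac{910219}{4318267} + \frac{75}{304} \left(- \frac{1}{1572870}\right) = \frac{910219}{4318267} - \frac{5}{31876832} = \frac{29014876554873}{137652671690144}$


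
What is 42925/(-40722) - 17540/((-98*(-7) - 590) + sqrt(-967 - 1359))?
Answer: 5*(-8585*sqrt(2326) + 143676936*I)/(40722*(sqrt(2326) - 96*I)) ≈ -146.94 + 73.292*I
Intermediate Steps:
42925/(-40722) - 17540/((-98*(-7) - 590) + sqrt(-967 - 1359)) = 42925*(-1/40722) - 17540/((686 - 590) + sqrt(-2326)) = -42925/40722 - 17540/(96 + I*sqrt(2326))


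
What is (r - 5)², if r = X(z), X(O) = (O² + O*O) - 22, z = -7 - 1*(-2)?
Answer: 529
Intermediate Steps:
z = -5 (z = -7 + 2 = -5)
X(O) = -22 + 2*O² (X(O) = (O² + O²) - 22 = 2*O² - 22 = -22 + 2*O²)
r = 28 (r = -22 + 2*(-5)² = -22 + 2*25 = -22 + 50 = 28)
(r - 5)² = (28 - 5)² = 23² = 529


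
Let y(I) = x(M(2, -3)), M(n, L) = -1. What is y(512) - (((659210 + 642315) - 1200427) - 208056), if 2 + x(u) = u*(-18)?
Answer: 106974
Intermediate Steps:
x(u) = -2 - 18*u (x(u) = -2 + u*(-18) = -2 - 18*u)
y(I) = 16 (y(I) = -2 - 18*(-1) = -2 + 18 = 16)
y(512) - (((659210 + 642315) - 1200427) - 208056) = 16 - (((659210 + 642315) - 1200427) - 208056) = 16 - ((1301525 - 1200427) - 208056) = 16 - (101098 - 208056) = 16 - 1*(-106958) = 16 + 106958 = 106974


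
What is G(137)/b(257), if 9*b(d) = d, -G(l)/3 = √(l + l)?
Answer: -27*√274/257 ≈ -1.7390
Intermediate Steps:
G(l) = -3*√2*√l (G(l) = -3*√(l + l) = -3*√2*√l)
b(d) = d/9
G(137)/b(257) = (-3*√2*√137)/(((⅑)*257)) = (-3*√274)/(257/9) = -3*√274*(9/257) = -27*√274/257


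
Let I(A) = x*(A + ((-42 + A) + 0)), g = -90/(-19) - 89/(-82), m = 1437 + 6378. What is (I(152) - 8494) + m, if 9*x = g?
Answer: -3572168/7011 ≈ -509.51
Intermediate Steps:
m = 7815
g = 9071/1558 (g = -90*(-1/19) - 89*(-1/82) = 90/19 + 89/82 = 9071/1558 ≈ 5.8222)
x = 9071/14022 (x = (⅑)*(9071/1558) = 9071/14022 ≈ 0.64691)
I(A) = -63497/2337 + 9071*A/7011 (I(A) = 9071*(A + ((-42 + A) + 0))/14022 = 9071*(A + (-42 + A))/14022 = 9071*(-42 + 2*A)/14022 = -63497/2337 + 9071*A/7011)
(I(152) - 8494) + m = ((-63497/2337 + (9071/7011)*152) - 8494) + 7815 = ((-63497/2337 + 72568/369) - 8494) + 7815 = (1188301/7011 - 8494) + 7815 = -58363133/7011 + 7815 = -3572168/7011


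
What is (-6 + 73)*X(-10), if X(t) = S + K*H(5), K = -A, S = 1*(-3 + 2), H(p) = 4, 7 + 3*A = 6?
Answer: 67/3 ≈ 22.333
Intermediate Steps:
A = -⅓ (A = -7/3 + (⅓)*6 = -7/3 + 2 = -⅓ ≈ -0.33333)
S = -1 (S = 1*(-1) = -1)
K = ⅓ (K = -1*(-⅓) = ⅓ ≈ 0.33333)
X(t) = ⅓ (X(t) = -1 + (⅓)*4 = -1 + 4/3 = ⅓)
(-6 + 73)*X(-10) = (-6 + 73)*(⅓) = 67*(⅓) = 67/3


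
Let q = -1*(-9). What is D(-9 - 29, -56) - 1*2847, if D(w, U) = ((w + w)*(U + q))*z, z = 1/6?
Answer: -6755/3 ≈ -2251.7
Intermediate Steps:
q = 9
z = ⅙ ≈ 0.16667
D(w, U) = w*(9 + U)/3 (D(w, U) = ((w + w)*(U + 9))*(⅙) = ((2*w)*(9 + U))*(⅙) = (2*w*(9 + U))*(⅙) = w*(9 + U)/3)
D(-9 - 29, -56) - 1*2847 = (-9 - 29)*(9 - 56)/3 - 1*2847 = (⅓)*(-38)*(-47) - 2847 = 1786/3 - 2847 = -6755/3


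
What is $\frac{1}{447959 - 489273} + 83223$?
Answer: $\frac{3438275021}{41314} \approx 83223.0$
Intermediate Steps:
$\frac{1}{447959 - 489273} + 83223 = \frac{1}{-41314} + 83223 = - \frac{1}{41314} + 83223 = \frac{3438275021}{41314}$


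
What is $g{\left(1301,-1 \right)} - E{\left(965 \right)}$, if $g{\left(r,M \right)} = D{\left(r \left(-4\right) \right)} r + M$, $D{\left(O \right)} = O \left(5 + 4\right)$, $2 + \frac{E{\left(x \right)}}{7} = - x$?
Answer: $-60926868$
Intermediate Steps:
$E{\left(x \right)} = -14 - 7 x$ ($E{\left(x \right)} = -14 + 7 \left(- x\right) = -14 - 7 x$)
$D{\left(O \right)} = 9 O$ ($D{\left(O \right)} = O 9 = 9 O$)
$g{\left(r,M \right)} = M - 36 r^{2}$ ($g{\left(r,M \right)} = 9 r \left(-4\right) r + M = 9 \left(- 4 r\right) r + M = - 36 r r + M = - 36 r^{2} + M = M - 36 r^{2}$)
$g{\left(1301,-1 \right)} - E{\left(965 \right)} = \left(-1 - 36 \cdot 1301^{2}\right) - \left(-14 - 6755\right) = \left(-1 - 60933636\right) - \left(-14 - 6755\right) = \left(-1 - 60933636\right) - -6769 = -60933637 + 6769 = -60926868$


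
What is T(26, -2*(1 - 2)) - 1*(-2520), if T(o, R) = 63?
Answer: 2583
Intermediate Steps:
T(26, -2*(1 - 2)) - 1*(-2520) = 63 - 1*(-2520) = 63 + 2520 = 2583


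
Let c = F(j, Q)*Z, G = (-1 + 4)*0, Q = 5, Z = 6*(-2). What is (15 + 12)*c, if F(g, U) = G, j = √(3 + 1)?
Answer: 0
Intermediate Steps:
Z = -12
j = 2 (j = √4 = 2)
G = 0 (G = 3*0 = 0)
F(g, U) = 0
c = 0 (c = 0*(-12) = 0)
(15 + 12)*c = (15 + 12)*0 = 27*0 = 0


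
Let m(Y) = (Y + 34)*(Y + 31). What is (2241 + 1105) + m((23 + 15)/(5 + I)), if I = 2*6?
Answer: 1315034/289 ≈ 4550.3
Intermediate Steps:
I = 12
m(Y) = (31 + Y)*(34 + Y) (m(Y) = (34 + Y)*(31 + Y) = (31 + Y)*(34 + Y))
(2241 + 1105) + m((23 + 15)/(5 + I)) = (2241 + 1105) + (1054 + ((23 + 15)/(5 + 12))² + 65*((23 + 15)/(5 + 12))) = 3346 + (1054 + (38/17)² + 65*(38/17)) = 3346 + (1054 + 1444/289 + 2470/17) = 3346 + 348040/289 = 1315034/289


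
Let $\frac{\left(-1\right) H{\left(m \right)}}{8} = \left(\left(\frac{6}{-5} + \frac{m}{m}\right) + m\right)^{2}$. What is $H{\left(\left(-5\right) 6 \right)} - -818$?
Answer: $- \frac{161958}{25} \approx -6478.3$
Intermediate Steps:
$H{\left(m \right)} = - 8 \left(- \frac{1}{5} + m\right)^{2}$ ($H{\left(m \right)} = - 8 \left(\left(\frac{6}{-5} + \frac{m}{m}\right) + m\right)^{2} = - 8 \left(\left(6 \left(- \frac{1}{5}\right) + 1\right) + m\right)^{2} = - 8 \left(\left(- \frac{6}{5} + 1\right) + m\right)^{2} = - 8 \left(- \frac{1}{5} + m\right)^{2}$)
$H{\left(\left(-5\right) 6 \right)} - -818 = - \frac{8 \left(-1 + 5 \left(\left(-5\right) 6\right)\right)^{2}}{25} - -818 = - \frac{8 \left(-1 + 5 \left(-30\right)\right)^{2}}{25} + 818 = - \frac{8 \left(-1 - 150\right)^{2}}{25} + 818 = - \frac{8 \left(-151\right)^{2}}{25} + 818 = \left(- \frac{8}{25}\right) 22801 + 818 = - \frac{182408}{25} + 818 = - \frac{161958}{25}$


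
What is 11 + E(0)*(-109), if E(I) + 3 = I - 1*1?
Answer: 447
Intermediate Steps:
E(I) = -4 + I (E(I) = -3 + (I - 1*1) = -3 + (I - 1) = -3 + (-1 + I) = -4 + I)
11 + E(0)*(-109) = 11 + (-4 + 0)*(-109) = 11 - 4*(-109) = 11 + 436 = 447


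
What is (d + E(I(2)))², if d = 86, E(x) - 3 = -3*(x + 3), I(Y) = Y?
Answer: 5476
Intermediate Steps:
E(x) = -6 - 3*x (E(x) = 3 - 3*(x + 3) = 3 - 3*(3 + x) = 3 + (-9 - 3*x) = -6 - 3*x)
(d + E(I(2)))² = (86 + (-6 - 3*2))² = (86 + (-6 - 6))² = (86 - 12)² = 74² = 5476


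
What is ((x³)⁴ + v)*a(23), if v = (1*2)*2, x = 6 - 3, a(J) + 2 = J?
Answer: 11160345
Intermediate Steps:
a(J) = -2 + J
x = 3
v = 4 (v = 2*2 = 4)
((x³)⁴ + v)*a(23) = ((3³)⁴ + 4)*(-2 + 23) = (27⁴ + 4)*21 = (531441 + 4)*21 = 531445*21 = 11160345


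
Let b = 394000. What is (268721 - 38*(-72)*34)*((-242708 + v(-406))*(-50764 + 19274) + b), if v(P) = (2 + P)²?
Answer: 905663725704600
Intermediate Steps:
(268721 - 38*(-72)*34)*((-242708 + v(-406))*(-50764 + 19274) + b) = (268721 - 38*(-72)*34)*((-242708 + (2 - 406)²)*(-50764 + 19274) + 394000) = (268721 + 2736*34)*((-242708 + (-404)²)*(-31490) + 394000) = (268721 + 93024)*((-242708 + 163216)*(-31490) + 394000) = 361745*(-79492*(-31490) + 394000) = 361745*(2503203080 + 394000) = 361745*2503597080 = 905663725704600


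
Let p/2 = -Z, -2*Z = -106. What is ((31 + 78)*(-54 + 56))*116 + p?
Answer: 25182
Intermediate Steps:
Z = 53 (Z = -1/2*(-106) = 53)
p = -106 (p = 2*(-1*53) = 2*(-53) = -106)
((31 + 78)*(-54 + 56))*116 + p = ((31 + 78)*(-54 + 56))*116 - 106 = (109*2)*116 - 106 = 218*116 - 106 = 25288 - 106 = 25182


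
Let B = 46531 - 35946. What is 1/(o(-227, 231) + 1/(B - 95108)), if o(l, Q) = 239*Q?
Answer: 84523/4666430306 ≈ 1.8113e-5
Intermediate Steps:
B = 10585
1/(o(-227, 231) + 1/(B - 95108)) = 1/(239*231 + 1/(10585 - 95108)) = 1/(55209 + 1/(-84523)) = 1/(55209 - 1/84523) = 1/(4666430306/84523) = 84523/4666430306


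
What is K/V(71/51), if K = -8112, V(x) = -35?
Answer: 8112/35 ≈ 231.77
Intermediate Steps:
K/V(71/51) = -8112/(-35) = -8112*(-1/35) = 8112/35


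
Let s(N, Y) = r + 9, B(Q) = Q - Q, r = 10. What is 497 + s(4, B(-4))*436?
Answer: 8781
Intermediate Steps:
B(Q) = 0
s(N, Y) = 19 (s(N, Y) = 10 + 9 = 19)
497 + s(4, B(-4))*436 = 497 + 19*436 = 497 + 8284 = 8781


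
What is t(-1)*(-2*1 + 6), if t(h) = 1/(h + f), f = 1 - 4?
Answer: -1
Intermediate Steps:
f = -3
t(h) = 1/(-3 + h) (t(h) = 1/(h - 3) = 1/(-3 + h))
t(-1)*(-2*1 + 6) = (-2*1 + 6)/(-3 - 1) = (-2 + 6)/(-4) = -1/4*4 = -1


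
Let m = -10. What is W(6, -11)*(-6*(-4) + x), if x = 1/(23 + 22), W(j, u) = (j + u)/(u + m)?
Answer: 1081/189 ≈ 5.7196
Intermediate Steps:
W(j, u) = (j + u)/(-10 + u) (W(j, u) = (j + u)/(u - 10) = (j + u)/(-10 + u))
x = 1/45 ≈ 0.022222
W(6, -11)*(-6*(-4) + x) = ((6 - 11)/(-10 - 11))*(-6*(-4) + 1/45) = (-5/(-21))*(24 + 1/45) = -1/21*(-5)*(1081/45) = (5/21)*(1081/45) = 1081/189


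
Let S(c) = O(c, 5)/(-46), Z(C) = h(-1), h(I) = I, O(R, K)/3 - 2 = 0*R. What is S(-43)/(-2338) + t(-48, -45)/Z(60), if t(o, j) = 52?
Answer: -2796245/53774 ≈ -52.000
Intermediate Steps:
O(R, K) = 6 (O(R, K) = 6 + 3*(0*R) = 6 + 3*0 = 6 + 0 = 6)
Z(C) = -1
S(c) = -3/23 (S(c) = 6/(-46) = 6*(-1/46) = -3/23)
S(-43)/(-2338) + t(-48, -45)/Z(60) = -3/23/(-2338) + 52/(-1) = -3/23*(-1/2338) + 52*(-1) = 3/53774 - 52 = -2796245/53774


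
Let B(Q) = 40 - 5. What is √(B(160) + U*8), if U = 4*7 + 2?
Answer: 5*√11 ≈ 16.583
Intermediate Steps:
U = 30 (U = 28 + 2 = 30)
B(Q) = 35
√(B(160) + U*8) = √(35 + 30*8) = √(35 + 240) = √275 = 5*√11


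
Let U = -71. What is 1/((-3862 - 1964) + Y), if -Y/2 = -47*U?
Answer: -1/12500 ≈ -8.0000e-5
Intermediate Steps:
Y = -6674 (Y = -(-94)*(-71) = -2*3337 = -6674)
1/((-3862 - 1964) + Y) = 1/((-3862 - 1964) - 6674) = 1/(-5826 - 6674) = 1/(-12500) = -1/12500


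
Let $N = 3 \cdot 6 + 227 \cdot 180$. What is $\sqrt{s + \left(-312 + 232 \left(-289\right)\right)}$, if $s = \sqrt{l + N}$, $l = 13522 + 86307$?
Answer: $\sqrt{-67360 + \sqrt{140707}} \approx 258.81 i$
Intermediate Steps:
$N = 40878$ ($N = 18 + 40860 = 40878$)
$l = 99829$
$s = \sqrt{140707}$ ($s = \sqrt{99829 + 40878} = \sqrt{140707} \approx 375.11$)
$\sqrt{s + \left(-312 + 232 \left(-289\right)\right)} = \sqrt{\sqrt{140707} + \left(-312 + 232 \left(-289\right)\right)} = \sqrt{\sqrt{140707} - 67360} = \sqrt{-67360 + \sqrt{140707}}$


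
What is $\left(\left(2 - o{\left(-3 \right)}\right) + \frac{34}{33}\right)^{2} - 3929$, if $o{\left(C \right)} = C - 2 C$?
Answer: $- \frac{4278680}{1089} \approx -3929.0$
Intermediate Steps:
$o{\left(C \right)} = - C$
$\left(\left(2 - o{\left(-3 \right)}\right) + \frac{34}{33}\right)^{2} - 3929 = \left(\left(2 - \left(-1\right) \left(-3\right)\right) + \frac{34}{33}\right)^{2} - 3929 = \left(\left(2 - 3\right) + 34 \cdot \frac{1}{33}\right)^{2} - 3929 = \left(\left(2 - 3\right) + \frac{34}{33}\right)^{2} - 3929 = \left(-1 + \frac{34}{33}\right)^{2} - 3929 = \left(\frac{1}{33}\right)^{2} - 3929 = \frac{1}{1089} - 3929 = - \frac{4278680}{1089}$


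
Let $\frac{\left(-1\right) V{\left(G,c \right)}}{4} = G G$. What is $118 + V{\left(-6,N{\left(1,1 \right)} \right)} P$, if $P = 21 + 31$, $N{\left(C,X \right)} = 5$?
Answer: $-7370$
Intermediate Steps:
$V{\left(G,c \right)} = - 4 G^{2}$ ($V{\left(G,c \right)} = - 4 G G = - 4 G^{2}$)
$P = 52$
$118 + V{\left(-6,N{\left(1,1 \right)} \right)} P = 118 + - 4 \left(-6\right)^{2} \cdot 52 = 118 + \left(-4\right) 36 \cdot 52 = 118 - 7488 = -7370$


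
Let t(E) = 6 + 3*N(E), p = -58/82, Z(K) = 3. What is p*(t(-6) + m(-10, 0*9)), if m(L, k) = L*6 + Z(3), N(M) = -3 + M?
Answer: 2262/41 ≈ 55.171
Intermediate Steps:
p = -29/41 (p = -58*1/82 = -29/41 ≈ -0.70732)
t(E) = -3 + 3*E (t(E) = 6 + 3*(-3 + E) = 6 + (-9 + 3*E) = -3 + 3*E)
m(L, k) = 3 + 6*L (m(L, k) = L*6 + 3 = 6*L + 3 = 3 + 6*L)
p*(t(-6) + m(-10, 0*9)) = -29*((-3 + 3*(-6)) + (3 + 6*(-10)))/41 = -29*((-3 - 18) + (3 - 60))/41 = -29*(-21 - 57)/41 = -29/41*(-78) = 2262/41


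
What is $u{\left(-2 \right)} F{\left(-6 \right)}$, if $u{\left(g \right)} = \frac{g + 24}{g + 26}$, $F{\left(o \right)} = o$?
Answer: $- \frac{11}{2} \approx -5.5$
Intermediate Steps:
$u{\left(g \right)} = \frac{24 + g}{26 + g}$
$u{\left(-2 \right)} F{\left(-6 \right)} = \frac{24 - 2}{26 - 2} \left(-6\right) = \frac{1}{24} \cdot 22 \left(-6\right) = \frac{11}{12} \left(-6\right) = - \frac{11}{2}$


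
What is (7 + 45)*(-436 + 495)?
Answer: 3068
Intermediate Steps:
(7 + 45)*(-436 + 495) = 52*59 = 3068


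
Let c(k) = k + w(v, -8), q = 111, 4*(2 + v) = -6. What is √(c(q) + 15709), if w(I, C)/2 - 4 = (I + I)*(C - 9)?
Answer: √16066 ≈ 126.75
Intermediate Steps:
v = -7/2 (v = -2 + (¼)*(-6) = -2 - 3/2 = -7/2 ≈ -3.5000)
w(I, C) = 8 + 4*I*(-9 + C) (w(I, C) = 8 + 2*((I + I)*(C - 9)) = 8 + 2*((2*I)*(-9 + C)) = 8 + 2*(2*I*(-9 + C)) = 8 + 4*I*(-9 + C))
c(k) = 246 + k (c(k) = k + (8 - 36*(-7/2) + 4*(-8)*(-7/2)) = k + (8 + 126 + 112) = k + 246 = 246 + k)
√(c(q) + 15709) = √((246 + 111) + 15709) = √(357 + 15709) = √16066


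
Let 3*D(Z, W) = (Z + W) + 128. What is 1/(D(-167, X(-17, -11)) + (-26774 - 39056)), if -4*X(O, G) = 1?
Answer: -12/790117 ≈ -1.5188e-5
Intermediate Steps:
X(O, G) = -¼ (X(O, G) = -¼*1 = -¼)
D(Z, W) = 128/3 + W/3 + Z/3 (D(Z, W) = ((Z + W) + 128)/3 = ((W + Z) + 128)/3 = (128 + W + Z)/3 = 128/3 + W/3 + Z/3)
1/(D(-167, X(-17, -11)) + (-26774 - 39056)) = 1/((128/3 + (⅓)*(-¼) + (⅓)*(-167)) + (-26774 - 39056)) = 1/((128/3 - 1/12 - 167/3) - 65830) = 1/(-157/12 - 65830) = 1/(-790117/12) = -12/790117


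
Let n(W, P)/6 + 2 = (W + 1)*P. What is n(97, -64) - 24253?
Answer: -61897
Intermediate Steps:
n(W, P) = -12 + 6*P*(1 + W) (n(W, P) = -12 + 6*((W + 1)*P) = -12 + 6*((1 + W)*P) = -12 + 6*(P*(1 + W)) = -12 + 6*P*(1 + W))
n(97, -64) - 24253 = (-12 + 6*(-64) + 6*(-64)*97) - 24253 = (-12 - 384 - 37248) - 24253 = -37644 - 24253 = -61897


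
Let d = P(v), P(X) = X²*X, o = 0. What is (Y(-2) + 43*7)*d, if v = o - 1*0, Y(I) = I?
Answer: 0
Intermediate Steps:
v = 0 (v = 0 - 1*0 = 0 + 0 = 0)
P(X) = X³
d = 0 (d = 0³ = 0)
(Y(-2) + 43*7)*d = (-2 + 43*7)*0 = (-2 + 301)*0 = 299*0 = 0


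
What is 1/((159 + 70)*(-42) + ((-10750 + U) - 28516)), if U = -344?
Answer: -1/49228 ≈ -2.0314e-5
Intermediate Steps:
1/((159 + 70)*(-42) + ((-10750 + U) - 28516)) = 1/((159 + 70)*(-42) + ((-10750 - 344) - 28516)) = 1/(229*(-42) + (-11094 - 28516)) = 1/(-9618 - 39610) = 1/(-49228) = -1/49228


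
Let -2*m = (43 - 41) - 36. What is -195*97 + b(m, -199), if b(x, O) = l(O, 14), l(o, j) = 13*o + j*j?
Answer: -21306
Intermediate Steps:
m = 17 (m = -((43 - 41) - 36)/2 = -(2 - 36)/2 = -1/2*(-34) = 17)
l(o, j) = j**2 + 13*o (l(o, j) = 13*o + j**2 = j**2 + 13*o)
b(x, O) = 196 + 13*O (b(x, O) = 14**2 + 13*O = 196 + 13*O)
-195*97 + b(m, -199) = -195*97 + (196 + 13*(-199)) = -18915 + (196 - 2587) = -18915 - 2391 = -21306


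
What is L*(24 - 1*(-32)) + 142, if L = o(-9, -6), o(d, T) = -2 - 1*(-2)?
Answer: 142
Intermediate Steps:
o(d, T) = 0 (o(d, T) = -2 + 2 = 0)
L = 0
L*(24 - 1*(-32)) + 142 = 0*(24 - 1*(-32)) + 142 = 0*(24 + 32) + 142 = 0*56 + 142 = 0 + 142 = 142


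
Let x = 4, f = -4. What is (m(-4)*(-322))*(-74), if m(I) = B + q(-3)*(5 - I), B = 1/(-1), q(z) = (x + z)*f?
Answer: -881636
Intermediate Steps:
q(z) = -16 - 4*z (q(z) = (4 + z)*(-4) = -16 - 4*z)
B = -1 (B = 1*(-1) = -1)
m(I) = -21 + 4*I (m(I) = -1 + (-16 - 4*(-3))*(5 - I) = -1 + (-16 + 12)*(5 - I) = -1 - 4*(5 - I) = -1 + (-20 + 4*I) = -21 + 4*I)
(m(-4)*(-322))*(-74) = ((-21 + 4*(-4))*(-322))*(-74) = ((-21 - 16)*(-322))*(-74) = -37*(-322)*(-74) = 11914*(-74) = -881636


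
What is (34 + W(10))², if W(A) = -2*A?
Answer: 196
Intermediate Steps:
(34 + W(10))² = (34 - 2*10)² = (34 - 20)² = 14² = 196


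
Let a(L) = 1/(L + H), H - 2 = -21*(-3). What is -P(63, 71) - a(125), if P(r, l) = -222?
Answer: 42179/190 ≈ 221.99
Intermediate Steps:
H = 65 (H = 2 - 21*(-3) = 2 + 63 = 65)
a(L) = 1/(65 + L) (a(L) = 1/(L + 65) = 1/(65 + L))
-P(63, 71) - a(125) = -1*(-222) - 1/(65 + 125) = 222 - 1/190 = 42179/190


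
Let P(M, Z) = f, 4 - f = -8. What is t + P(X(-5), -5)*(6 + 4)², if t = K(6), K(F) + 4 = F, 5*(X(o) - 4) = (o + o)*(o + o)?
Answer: 1202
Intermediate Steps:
X(o) = 4 + 4*o²/5 (X(o) = 4 + ((o + o)*(o + o))/5 = 4 + ((2*o)*(2*o))/5 = 4 + (4*o²)/5 = 4 + 4*o²/5)
K(F) = -4 + F
t = 2 (t = -4 + 6 = 2)
f = 12 (f = 4 - 1*(-8) = 4 + 8 = 12)
P(M, Z) = 12
t + P(X(-5), -5)*(6 + 4)² = 2 + 12*(6 + 4)² = 2 + 12*10² = 2 + 12*100 = 2 + 1200 = 1202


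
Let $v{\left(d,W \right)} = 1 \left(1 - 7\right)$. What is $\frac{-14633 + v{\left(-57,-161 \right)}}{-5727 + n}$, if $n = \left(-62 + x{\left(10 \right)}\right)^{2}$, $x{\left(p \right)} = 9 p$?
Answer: $\frac{14639}{4943} \approx 2.9616$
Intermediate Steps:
$v{\left(d,W \right)} = -6$ ($v{\left(d,W \right)} = 1 \left(-6\right) = -6$)
$n = 784$ ($n = \left(-62 + 9 \cdot 10\right)^{2} = \left(-62 + 90\right)^{2} = 28^{2} = 784$)
$\frac{-14633 + v{\left(-57,-161 \right)}}{-5727 + n} = \frac{-14633 - 6}{-5727 + 784} = - \frac{14639}{-4943} = \left(-14639\right) \left(- \frac{1}{4943}\right) = \frac{14639}{4943}$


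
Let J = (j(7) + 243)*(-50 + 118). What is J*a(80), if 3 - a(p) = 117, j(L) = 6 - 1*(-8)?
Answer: -1992264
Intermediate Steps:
j(L) = 14 (j(L) = 6 + 8 = 14)
a(p) = -114 (a(p) = 3 - 1*117 = 3 - 117 = -114)
J = 17476 (J = (14 + 243)*(-50 + 118) = 257*68 = 17476)
J*a(80) = 17476*(-114) = -1992264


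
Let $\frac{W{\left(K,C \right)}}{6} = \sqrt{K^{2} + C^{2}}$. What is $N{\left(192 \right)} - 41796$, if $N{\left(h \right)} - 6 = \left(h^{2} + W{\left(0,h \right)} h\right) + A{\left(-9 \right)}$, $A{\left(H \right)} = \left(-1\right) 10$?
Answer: $216248$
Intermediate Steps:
$W{\left(K,C \right)} = 6 \sqrt{C^{2} + K^{2}}$ ($W{\left(K,C \right)} = 6 \sqrt{K^{2} + C^{2}} = 6 \sqrt{C^{2} + K^{2}}$)
$A{\left(H \right)} = -10$
$N{\left(h \right)} = -4 + h^{2} + 6 h \sqrt{h^{2}}$ ($N{\left(h \right)} = 6 - \left(10 - h^{2} - 6 \sqrt{h^{2} + 0^{2}} h\right) = 6 - \left(10 - h^{2} - 6 \sqrt{h^{2} + 0} h\right) = 6 - \left(10 - h^{2} - 6 \sqrt{h^{2}} h\right) = 6 - \left(10 - h^{2} - 6 h \sqrt{h^{2}}\right) = 6 + \left(-10 + h^{2} + 6 h \sqrt{h^{2}}\right) = -4 + h^{2} + 6 h \sqrt{h^{2}}$)
$N{\left(192 \right)} - 41796 = \left(-4 + 192^{2} + 6 \cdot 192 \sqrt{192^{2}}\right) - 41796 = \left(-4 + 36864 + 6 \cdot 192 \sqrt{36864}\right) - 41796 = \left(-4 + 36864 + 6 \cdot 192 \cdot 192\right) - 41796 = \left(-4 + 36864 + 221184\right) - 41796 = 258044 - 41796 = 216248$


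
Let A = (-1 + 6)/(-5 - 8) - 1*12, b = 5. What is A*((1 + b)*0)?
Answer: 0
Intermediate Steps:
A = -161/13 (A = 5/(-13) - 12 = 5*(-1/13) - 12 = -5/13 - 12 = -161/13 ≈ -12.385)
A*((1 + b)*0) = -161*(1 + 5)*0/13 = -966*0/13 = -161/13*0 = 0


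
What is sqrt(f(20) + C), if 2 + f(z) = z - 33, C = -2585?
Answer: 10*I*sqrt(26) ≈ 50.99*I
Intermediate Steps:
f(z) = -35 + z (f(z) = -2 + (z - 33) = -2 + (-33 + z) = -35 + z)
sqrt(f(20) + C) = sqrt((-35 + 20) - 2585) = sqrt(-15 - 2585) = sqrt(-2600) = 10*I*sqrt(26)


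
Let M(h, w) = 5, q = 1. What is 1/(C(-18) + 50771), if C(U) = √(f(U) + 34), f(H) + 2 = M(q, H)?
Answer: 50771/2577694404 - √37/2577694404 ≈ 1.9694e-5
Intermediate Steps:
f(H) = 3 (f(H) = -2 + 5 = 3)
C(U) = √37 (C(U) = √(3 + 34) = √37)
1/(C(-18) + 50771) = 1/(√37 + 50771) = 1/(50771 + √37)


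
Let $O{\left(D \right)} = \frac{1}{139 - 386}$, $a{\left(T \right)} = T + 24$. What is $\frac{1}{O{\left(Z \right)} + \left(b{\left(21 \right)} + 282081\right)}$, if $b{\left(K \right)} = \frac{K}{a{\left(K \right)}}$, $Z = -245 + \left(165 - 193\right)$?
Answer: $\frac{3705}{1045111819} \approx 3.5451 \cdot 10^{-6}$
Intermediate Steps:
$Z = -273$ ($Z = -245 + \left(165 - 193\right) = -245 - 28 = -273$)
$a{\left(T \right)} = 24 + T$
$b{\left(K \right)} = \frac{K}{24 + K}$
$O{\left(D \right)} = - \frac{1}{247}$ ($O{\left(D \right)} = \frac{1}{-247} = - \frac{1}{247}$)
$\frac{1}{O{\left(Z \right)} + \left(b{\left(21 \right)} + 282081\right)} = \frac{1}{- \frac{1}{247} + \left(\frac{21}{24 + 21} + 282081\right)} = \frac{1}{- \frac{1}{247} + \left(\frac{21}{45} + 282081\right)} = \frac{1}{- \frac{1}{247} + \left(21 \cdot \frac{1}{45} + 282081\right)} = \frac{1}{- \frac{1}{247} + \left(\frac{7}{15} + 282081\right)} = \frac{1}{- \frac{1}{247} + \frac{4231222}{15}} = \frac{1}{\frac{1045111819}{3705}} = \frac{3705}{1045111819}$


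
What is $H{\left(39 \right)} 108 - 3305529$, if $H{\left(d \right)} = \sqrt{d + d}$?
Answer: $-3305529 + 108 \sqrt{78} \approx -3.3046 \cdot 10^{6}$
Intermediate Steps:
$H{\left(d \right)} = \sqrt{2} \sqrt{d}$ ($H{\left(d \right)} = \sqrt{2 d} = \sqrt{2} \sqrt{d}$)
$H{\left(39 \right)} 108 - 3305529 = \sqrt{2} \sqrt{39} \cdot 108 - 3305529 = \sqrt{78} \cdot 108 - 3305529 = 108 \sqrt{78} - 3305529 = -3305529 + 108 \sqrt{78}$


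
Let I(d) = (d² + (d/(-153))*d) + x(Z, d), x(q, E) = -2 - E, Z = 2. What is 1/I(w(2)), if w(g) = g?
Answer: -153/4 ≈ -38.250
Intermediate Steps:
I(d) = -2 - d + 152*d²/153 (I(d) = (d² + (d/(-153))*d) + (-2 - d) = (d² + (d*(-1/153))*d) + (-2 - d) = (d² + (-d/153)*d) + (-2 - d) = (d² - d²/153) + (-2 - d) = 152*d²/153 + (-2 - d) = -2 - d + 152*d²/153)
1/I(w(2)) = 1/(-2 - 1*2 + (152/153)*2²) = 1/(-2 - 2 + (152/153)*4) = 1/(-2 - 2 + 608/153) = 1/(-4/153) = -153/4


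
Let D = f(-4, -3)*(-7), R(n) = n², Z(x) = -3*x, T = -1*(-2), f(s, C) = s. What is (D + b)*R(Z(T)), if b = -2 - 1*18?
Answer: 288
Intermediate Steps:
T = 2
b = -20 (b = -2 - 18 = -20)
D = 28 (D = -4*(-7) = 28)
(D + b)*R(Z(T)) = (28 - 20)*(-3*2)² = 8*(-6)² = 8*36 = 288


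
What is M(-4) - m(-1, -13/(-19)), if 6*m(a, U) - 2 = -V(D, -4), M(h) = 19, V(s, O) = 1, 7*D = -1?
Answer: 113/6 ≈ 18.833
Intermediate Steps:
D = -⅐ (D = (⅐)*(-1) = -⅐ ≈ -0.14286)
m(a, U) = ⅙ (m(a, U) = ⅓ + (-1*1)/6 = ⅓ + (⅙)*(-1) = ⅓ - ⅙ = ⅙)
M(-4) - m(-1, -13/(-19)) = 19 - 1*⅙ = 19 - ⅙ = 113/6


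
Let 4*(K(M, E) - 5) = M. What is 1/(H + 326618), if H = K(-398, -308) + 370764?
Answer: 2/1394575 ≈ 1.4341e-6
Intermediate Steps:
K(M, E) = 5 + M/4
H = 741339/2 (H = (5 + (1/4)*(-398)) + 370764 = (5 - 199/2) + 370764 = -189/2 + 370764 = 741339/2 ≈ 3.7067e+5)
1/(H + 326618) = 1/(741339/2 + 326618) = 1/(1394575/2) = 2/1394575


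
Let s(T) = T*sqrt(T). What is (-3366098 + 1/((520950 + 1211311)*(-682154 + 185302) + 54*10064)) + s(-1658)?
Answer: -2897122451477549769/860676798916 - 1658*I*sqrt(1658) ≈ -3.3661e+6 - 67511.0*I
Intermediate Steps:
s(T) = T**(3/2)
(-3366098 + 1/((520950 + 1211311)*(-682154 + 185302) + 54*10064)) + s(-1658) = (-3366098 + 1/((520950 + 1211311)*(-682154 + 185302) + 54*10064)) + (-1658)**(3/2) = (-3366098 + 1/(1732261*(-496852) + 543456)) - 1658*I*sqrt(1658) = (-3366098 + 1/(-860677342372 + 543456)) - 1658*I*sqrt(1658) = (-3366098 + 1/(-860676798916)) - 1658*I*sqrt(1658) = (-3366098 - 1/860676798916) - 1658*I*sqrt(1658) = -2897122451477549769/860676798916 - 1658*I*sqrt(1658)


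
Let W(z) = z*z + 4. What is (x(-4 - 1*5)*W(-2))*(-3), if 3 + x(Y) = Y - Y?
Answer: 72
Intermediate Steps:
x(Y) = -3 (x(Y) = -3 + (Y - Y) = -3 + 0 = -3)
W(z) = 4 + z**2 (W(z) = z**2 + 4 = 4 + z**2)
(x(-4 - 1*5)*W(-2))*(-3) = -3*(4 + (-2)**2)*(-3) = -3*(4 + 4)*(-3) = -3*8*(-3) = -24*(-3) = 72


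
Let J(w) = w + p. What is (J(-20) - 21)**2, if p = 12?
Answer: 841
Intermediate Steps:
J(w) = 12 + w (J(w) = w + 12 = 12 + w)
(J(-20) - 21)**2 = ((12 - 20) - 21)**2 = (-8 - 21)**2 = (-29)**2 = 841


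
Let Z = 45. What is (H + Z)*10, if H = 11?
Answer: 560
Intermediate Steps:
(H + Z)*10 = (11 + 45)*10 = 56*10 = 560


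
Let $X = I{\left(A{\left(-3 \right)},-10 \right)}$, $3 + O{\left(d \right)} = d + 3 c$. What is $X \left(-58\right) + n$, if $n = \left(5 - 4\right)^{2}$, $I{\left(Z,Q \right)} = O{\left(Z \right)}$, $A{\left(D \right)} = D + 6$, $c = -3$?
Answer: $523$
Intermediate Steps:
$A{\left(D \right)} = 6 + D$
$O{\left(d \right)} = -12 + d$ ($O{\left(d \right)} = -3 + \left(d + 3 \left(-3\right)\right) = -3 + \left(d - 9\right) = -3 + \left(-9 + d\right) = -12 + d$)
$I{\left(Z,Q \right)} = -12 + Z$
$X = -9$ ($X = -12 + \left(6 - 3\right) = -12 + 3 = -9$)
$n = 1$ ($n = 1^{2} = 1$)
$X \left(-58\right) + n = \left(-9\right) \left(-58\right) + 1 = 522 + 1 = 523$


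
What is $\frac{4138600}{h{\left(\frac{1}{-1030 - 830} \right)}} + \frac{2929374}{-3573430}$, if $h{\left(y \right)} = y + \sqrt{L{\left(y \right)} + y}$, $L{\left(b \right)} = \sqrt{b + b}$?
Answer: $- \frac{209241}{255245} - \frac{4138600}{\frac{1}{1860} - \sqrt{- \frac{1}{1860} + \frac{i \sqrt{930}}{930}}} \approx 1.6025 \cdot 10^{7} - 1.6359 \cdot 10^{7} i$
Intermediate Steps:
$L{\left(b \right)} = \sqrt{2} \sqrt{b}$ ($L{\left(b \right)} = \sqrt{2 b} = \sqrt{2} \sqrt{b}$)
$h{\left(y \right)} = y + \sqrt{y + \sqrt{2} \sqrt{y}}$ ($h{\left(y \right)} = y + \sqrt{\sqrt{2} \sqrt{y} + y} = y + \sqrt{y + \sqrt{2} \sqrt{y}}$)
$\frac{4138600}{h{\left(\frac{1}{-1030 - 830} \right)}} + \frac{2929374}{-3573430} = \frac{4138600}{\frac{1}{-1030 - 830} + \sqrt{\frac{1}{-1030 - 830} + \sqrt{2} \sqrt{\frac{1}{-1030 - 830}}}} + \frac{2929374}{-3573430} = \frac{4138600}{\frac{1}{-1860} + \sqrt{\frac{1}{-1860} + \sqrt{2} \sqrt{\frac{1}{-1860}}}} + 2929374 \left(- \frac{1}{3573430}\right) = \frac{4138600}{- \frac{1}{1860} + \sqrt{- \frac{1}{1860} + \sqrt{2} \sqrt{- \frac{1}{1860}}}} - \frac{209241}{255245} = \frac{4138600}{- \frac{1}{1860} + \sqrt{- \frac{1}{1860} + \sqrt{2} \frac{i \sqrt{465}}{930}}} - \frac{209241}{255245} = \frac{4138600}{- \frac{1}{1860} + \sqrt{- \frac{1}{1860} + \frac{i \sqrt{930}}{930}}} - \frac{209241}{255245} = - \frac{209241}{255245} + \frac{4138600}{- \frac{1}{1860} + \sqrt{- \frac{1}{1860} + \frac{i \sqrt{930}}{930}}}$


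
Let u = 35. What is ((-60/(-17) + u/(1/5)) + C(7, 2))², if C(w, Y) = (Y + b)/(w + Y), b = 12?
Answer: 759167809/23409 ≈ 32431.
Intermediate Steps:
C(w, Y) = (12 + Y)/(Y + w) (C(w, Y) = (Y + 12)/(w + Y) = (12 + Y)/(Y + w))
((-60/(-17) + u/(1/5)) + C(7, 2))² = ((-60/(-17) + 35/(1/5)) + (12 + 2)/(2 + 7))² = ((-60*(-1/17) + 35/(⅕)) + 14/9)² = ((60/17 + 35*5) + (⅑)*14)² = ((60/17 + 175) + 14/9)² = (3035/17 + 14/9)² = (27553/153)² = 759167809/23409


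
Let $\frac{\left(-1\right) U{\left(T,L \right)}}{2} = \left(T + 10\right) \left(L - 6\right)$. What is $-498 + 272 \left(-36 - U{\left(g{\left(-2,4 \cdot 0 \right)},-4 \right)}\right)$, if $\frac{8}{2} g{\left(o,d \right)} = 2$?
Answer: $-67410$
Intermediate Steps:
$g{\left(o,d \right)} = \frac{1}{2}$ ($g{\left(o,d \right)} = \frac{1}{4} \cdot 2 = \frac{1}{2}$)
$U{\left(T,L \right)} = - 2 \left(-6 + L\right) \left(10 + T\right)$ ($U{\left(T,L \right)} = - 2 \left(T + 10\right) \left(L - 6\right) = - 2 \left(10 + T\right) \left(-6 + L\right) = - 2 \left(-6 + L\right) \left(10 + T\right)$)
$-498 + 272 \left(-36 - U{\left(g{\left(-2,4 \cdot 0 \right)},-4 \right)}\right) = -498 + 272 \left(-36 - \left(120 - -80 + 12 \cdot \frac{1}{2} - \left(-8\right) \frac{1}{2}\right)\right) = -498 + 272 \left(-36 - \left(120 + 80 + 6 + 4\right)\right) = -498 + 272 \left(-36 - 210\right) = -498 + 272 \left(-246\right) = -498 - 66912 = -67410$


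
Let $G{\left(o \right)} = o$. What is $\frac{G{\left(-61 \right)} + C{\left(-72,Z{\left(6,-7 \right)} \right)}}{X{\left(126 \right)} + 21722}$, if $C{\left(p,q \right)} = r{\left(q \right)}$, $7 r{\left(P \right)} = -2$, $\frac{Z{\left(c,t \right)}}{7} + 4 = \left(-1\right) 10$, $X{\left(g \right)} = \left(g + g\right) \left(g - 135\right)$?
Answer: $- \frac{429}{136178} \approx -0.0031503$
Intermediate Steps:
$X{\left(g \right)} = 2 g \left(-135 + g\right)$
$Z{\left(c,t \right)} = -98$ ($Z{\left(c,t \right)} = -28 + 7 \left(\left(-1\right) 10\right) = -28 + 7 \left(-10\right) = -28 - 70 = -98$)
$r{\left(P \right)} = - \frac{2}{7}$ ($r{\left(P \right)} = \frac{1}{7} \left(-2\right) = - \frac{2}{7}$)
$C{\left(p,q \right)} = - \frac{2}{7}$
$\frac{G{\left(-61 \right)} + C{\left(-72,Z{\left(6,-7 \right)} \right)}}{X{\left(126 \right)} + 21722} = \frac{-61 - \frac{2}{7}}{2 \cdot 126 \left(-135 + 126\right) + 21722} = - \frac{429}{7 \left(2 \cdot 126 \left(-9\right) + 21722\right)} = - \frac{429}{7 \left(-2268 + 21722\right)} = - \frac{429}{7 \cdot 19454} = \left(- \frac{429}{7}\right) \frac{1}{19454} = - \frac{429}{136178}$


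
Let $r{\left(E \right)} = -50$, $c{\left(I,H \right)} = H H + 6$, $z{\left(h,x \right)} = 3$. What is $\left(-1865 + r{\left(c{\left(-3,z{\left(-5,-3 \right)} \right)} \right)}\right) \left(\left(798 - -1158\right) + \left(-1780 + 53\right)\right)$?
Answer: $-438535$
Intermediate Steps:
$c{\left(I,H \right)} = 6 + H^{2}$ ($c{\left(I,H \right)} = H^{2} + 6 = 6 + H^{2}$)
$\left(-1865 + r{\left(c{\left(-3,z{\left(-5,-3 \right)} \right)} \right)}\right) \left(\left(798 - -1158\right) + \left(-1780 + 53\right)\right) = \left(-1865 - 50\right) \left(\left(798 - -1158\right) + \left(-1780 + 53\right)\right) = - 1915 \left(\left(798 + 1158\right) - 1727\right) = - 1915 \left(1956 - 1727\right) = \left(-1915\right) 229 = -438535$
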